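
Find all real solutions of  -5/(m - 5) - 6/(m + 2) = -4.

Multiply both sides by (m - 5)(m + 2):
-5(m + 2) - 6(m - 5) = -4(m - 5)(m + 2).
Expand and collect terms: -4m² + 23m + 20 = 0.
By the quadratic formula, m = (-23 ± √849) / -8, so m ≈ -0.7672 or m ≈ 6.5172.
Neither value makes a denominator zero (m ≠ 5, m ≠ -2), so both are valid.

m = -0.7672 or m = 6.5172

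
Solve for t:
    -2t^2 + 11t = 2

Rearrange to standard form: -2t^2 + 11t - 2 = 0.
Discriminant: (11)^2 - 4*(-2)*(-2) = 105.
Quadratic formula: t = (-11 +/- sqrt(105)) / (-4).
So t = 11/4 - sqrt(105)/4 ~= 0.1883 or t = sqrt(105)/4 + 11/4 ~= 5.3117.

t = 0.1883 or t = 5.3117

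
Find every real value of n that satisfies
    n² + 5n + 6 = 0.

n = -3 or n = -2

Factor: (n + 3)(n + 2) = 0.
So n = -3 or n = -2.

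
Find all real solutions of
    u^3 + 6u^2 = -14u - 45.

u = -5

Rearrange: u^3 + 6u^2 + 14u + 45 = 0.
Possible rational roots are divisors of 45. Testing u = -5 gives 0, so (u + 5) is a factor.
Divide: u^3 + 6u^2 + 14u + 45 = (u + 5)(u^2 + u + 9).
The quadratic u^2 + u + 9 has discriminant -35 < 0, so no further real roots.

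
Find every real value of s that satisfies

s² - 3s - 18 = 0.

Factor: (s + 3)(s - 6) = 0.
So s = -3 or s = 6.

s = -3 or s = 6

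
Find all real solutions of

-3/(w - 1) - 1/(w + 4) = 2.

Multiply both sides by (w - 1)(w + 4):
-3(w + 4) - (w - 1) = 2(w - 1)(w + 4).
Expand and collect terms: 2w² + 10w + 3 = 0.
By the quadratic formula, w = (-10 ± √76) / 4, so w ≈ -0.3206 or w ≈ -4.6794.
Neither value makes a denominator zero (w ≠ 1, w ≠ -4), so both are valid.

w = -4.6794 or w = -0.3206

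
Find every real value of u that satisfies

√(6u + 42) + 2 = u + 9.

Isolate the radical: √(6u + 42) = u + 7.
Square both sides: 6u + 42 = (u + 7)².
Expand and rearrange: u² + 8u + 7 = 0.
Solving gives u = -1 or u = -7.
Check each candidate in the original equation:
  u = -1: √(36) = 6, while u + 7 = 6 — valid.
  u = -7: √(0) = 0, while u + 7 = 0 — valid.

u = -7 or u = -1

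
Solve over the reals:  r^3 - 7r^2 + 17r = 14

r = 2

Rearrange: r^3 - 7r^2 + 17r - 14 = 0.
Possible rational roots are divisors of -14. Testing r = 2 gives 0, so (r - 2) is a factor.
Divide: r^3 - 7r^2 + 17r - 14 = (r - 2)(r^2 - 5r + 7).
The quadratic r^2 - 5r + 7 has discriminant -3 < 0, so no further real roots.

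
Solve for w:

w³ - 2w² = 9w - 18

w = -3 or w = 2 or w = 3

Rearrange: w³ - 2w² - 9w + 18 = 0.
Possible rational roots are divisors of 18. Testing w = -3 gives 0, so (w + 3) is a factor.
Divide: w³ - 2w² - 9w + 18 = (w + 3)(w² - 5w + 6).
Factor the quadratic: w = 3 or w = 2.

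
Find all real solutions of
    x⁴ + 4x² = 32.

Let u = x². The equation becomes u² + 4u - 32 = 0.
Factor: (u - 4)(u + 8) = 0, so u = 4 or u = -8.
x² = 4 gives x = ±2.
x² = -8 < 0 has no real solution.

x = -2 or x = 2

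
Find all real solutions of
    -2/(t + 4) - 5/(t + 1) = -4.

t = -3.6599 or t = 0.4099

Multiply both sides by (t + 4)(t + 1):
-2(t + 1) - 5(t + 4) = -4(t + 4)(t + 1).
Expand and collect terms: -4t² - 13t + 6 = 0.
By the quadratic formula, t = (13 ± √265) / -8, so t ≈ -3.6599 or t ≈ 0.4099.
Neither value makes a denominator zero (t ≠ -4, t ≠ -1), so both are valid.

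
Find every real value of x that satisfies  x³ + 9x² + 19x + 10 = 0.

Possible rational roots are divisors of 10. Testing x = -2 gives 0, so (x + 2) is a factor.
Divide: x³ + 9x² + 19x + 10 = (x + 2)(x² + 7x + 5).
Apply the quadratic formula to x² + 7x + 5 = 0: x = (-7 ± √29)/2, i.e. x ≈ -0.8074 or x ≈ -6.1926.

x = -6.1926 or x = -2 or x = -0.8074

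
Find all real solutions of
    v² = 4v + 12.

Bring every term to one side: v² - 4v - 12 = 0.
Factor: (v - 6)(v + 2) = 0.
So v = 6 or v = -2.

v = -2 or v = 6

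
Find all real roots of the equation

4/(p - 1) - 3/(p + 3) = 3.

p = -3.782 or p = 2.1153

Multiply both sides by (p - 1)(p + 3):
4(p + 3) - 3(p - 1) = 3(p - 1)(p + 3).
Expand and collect terms: 3p² + 5p - 24 = 0.
By the quadratic formula, p = (-5 ± √313) / 6, so p ≈ 2.1153 or p ≈ -3.782.
Neither value makes a denominator zero (p ≠ 1, p ≠ -3), so both are valid.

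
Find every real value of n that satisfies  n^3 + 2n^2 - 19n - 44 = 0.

n = -4 or n = -2.4641 or n = 4.4641

Possible rational roots are divisors of -44. Testing n = -4 gives 0, so (n + 4) is a factor.
Divide: n^3 + 2n^2 - 19n - 44 = (n + 4)(n^2 - 2n - 11).
Apply the quadratic formula to n^2 - 2n - 11 = 0: n = (2 +/- sqrt(48))/2, i.e. n ~= 4.4641 or n ~= -2.4641.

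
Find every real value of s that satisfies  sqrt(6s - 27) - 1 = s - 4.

Isolate the radical: sqrt(6s - 27) = s - 3.
Square both sides: 6s - 27 = (s - 3)^2.
Expand and rearrange: s^2 - 12s + 36 = 0.
This gives the repeated root s = 6.
Check in the original equation:
  s = 6: sqrt(9) = 3, while s - 3 = 3 — valid.

s = 6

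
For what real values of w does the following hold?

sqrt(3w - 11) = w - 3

Square both sides: 3w - 11 = (w - 3)^2.
Expand and rearrange: w^2 - 9w + 20 = 0.
Solving gives w = 5 or w = 4.
Check each candidate in the original equation:
  w = 5: sqrt(4) = 2, while w - 3 = 2 — valid.
  w = 4: sqrt(1) = 1, while w - 3 = 1 — valid.

w = 4 or w = 5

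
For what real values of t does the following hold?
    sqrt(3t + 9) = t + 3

t = -3 or t = 0

Square both sides: 3t + 9 = (t + 3)^2.
Expand and rearrange: t^2 + 3t = 0.
Solving gives t = 0 or t = -3.
Check each candidate in the original equation:
  t = 0: sqrt(9) = 3, while t + 3 = 3 — valid.
  t = -3: sqrt(0) = 0, while t + 3 = 0 — valid.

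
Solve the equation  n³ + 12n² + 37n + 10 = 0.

Possible rational roots are divisors of 10. Testing n = -5 gives 0, so (n + 5) is a factor.
Divide: n³ + 12n² + 37n + 10 = (n + 5)(n² + 7n + 2).
Apply the quadratic formula to n² + 7n + 2 = 0: n = (-7 ± √41)/2, i.e. n ≈ -0.2984 or n ≈ -6.7016.

n = -6.7016 or n = -5 or n = -0.2984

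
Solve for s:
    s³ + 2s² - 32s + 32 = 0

Possible rational roots are divisors of 32. Testing s = 4 gives 0, so (s - 4) is a factor.
Divide: s³ + 2s² - 32s + 32 = (s - 4)(s² + 6s - 8).
Apply the quadratic formula to s² + 6s - 8 = 0: s = (-6 ± √68)/2, i.e. s ≈ 1.1231 or s ≈ -7.1231.

s = -7.1231 or s = 1.1231 or s = 4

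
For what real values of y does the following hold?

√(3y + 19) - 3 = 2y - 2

Isolate the radical: √(3y + 19) = 2y + 1.
Square both sides: 3y + 19 = (2y + 1)².
Expand and rearrange: 4y² + y - 18 = 0.
Solving gives y = 2 or y = -2.25.
Check each candidate in the original equation:
  y = 2: √(25) = 5, while 2y + 1 = 5 — valid.
  y = -2.25: √(12.25) = 3.5, while 2y + 1 = -3.5 — extraneous.

y = 2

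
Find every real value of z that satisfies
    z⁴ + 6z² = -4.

Let u = z². The equation becomes u² + 6u + 4 = 0.
By the quadratic formula, u = -3 + √(5) or u = -3 - √(5).
z² = -3 + √(5) < 0 has no real solution.
z² = -3 - √(5) < 0 has no real solution.

No real solutions.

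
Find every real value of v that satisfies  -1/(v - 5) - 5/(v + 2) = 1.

Multiply both sides by (v - 5)(v + 2):
-(v + 2) - 5(v - 5) = (v - 5)(v + 2).
Expand and collect terms: v^2 + 3v - 33 = 0.
By the quadratic formula, v = (-3 +/- sqrt(141)) / 2, so v ~= 4.4372 or v ~= -7.4372.
Neither value makes a denominator zero (v != 5, v != -2), so both are valid.

v = -7.4372 or v = 4.4372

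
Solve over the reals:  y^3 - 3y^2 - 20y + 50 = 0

Possible rational roots are divisors of 50. Testing y = 5 gives 0, so (y - 5) is a factor.
Divide: y^3 - 3y^2 - 20y + 50 = (y - 5)(y^2 + 2y - 10).
Apply the quadratic formula to y^2 + 2y - 10 = 0: y = (-2 +/- sqrt(44))/2, i.e. y ~= 2.3166 or y ~= -4.3166.

y = -4.3166 or y = 2.3166 or y = 5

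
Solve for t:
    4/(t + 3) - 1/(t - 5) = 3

Multiply both sides by (t + 3)(t - 5):
4(t - 5) - (t + 3) = 3(t + 3)(t - 5).
Expand and collect terms: 3t^2 - 9t - 22 = 0.
By the quadratic formula, t = (9 +/- sqrt(345)) / 6, so t ~= 4.5957 or t ~= -1.5957.
Neither value makes a denominator zero (t != -3, t != 5), so both are valid.

t = -1.5957 or t = 4.5957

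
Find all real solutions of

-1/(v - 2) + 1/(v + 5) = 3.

v = -4.6491 or v = 1.6491

Multiply both sides by (v - 2)(v + 5):
-(v + 5) + (v - 2) = 3(v - 2)(v + 5).
Expand and collect terms: 3v^2 + 9v - 23 = 0.
By the quadratic formula, v = (-9 +/- sqrt(357)) / 6, so v ~= 1.6491 or v ~= -4.6491.
Neither value makes a denominator zero (v != 2, v != -5), so both are valid.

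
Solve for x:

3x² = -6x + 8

x = -2.9149 or x = 0.9149

Rearrange to standard form: 3x² + 6x - 8 = 0.
Discriminant: (6)² − 4·3·(-8) = 132.
Quadratic formula: x = (-6 ± √132) / 6.
So x = -1 + √(33)/3 ≈ 0.9149 or x = -√(33)/3 - 1 ≈ -2.9149.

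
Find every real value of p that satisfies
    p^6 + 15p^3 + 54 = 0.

Let u = p^3. The equation becomes u^2 + 15u + 54 = 0.
Factor: (u + 6)(u + 9) = 0, so u = -6 or u = -9.
p^3 = -6 gives p = -(6)^(1/3) ~= -1.8171.
p^3 = -9 gives p = -(9)^(1/3) ~= -2.0801.

p = -2.0801 or p = -1.8171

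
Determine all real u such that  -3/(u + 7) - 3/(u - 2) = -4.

u = -6.3121 or u = 2.8121

Multiply both sides by (u + 7)(u - 2):
-3(u - 2) - 3(u + 7) = -4(u + 7)(u - 2).
Expand and collect terms: -4u² - 14u + 71 = 0.
By the quadratic formula, u = (14 ± √1332) / -8, so u ≈ -6.3121 or u ≈ 2.8121.
Neither value makes a denominator zero (u ≠ -7, u ≠ 2), so both are valid.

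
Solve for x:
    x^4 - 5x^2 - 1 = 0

Let u = x^2. The equation becomes u^2 - 5u - 1 = 0.
By the quadratic formula, u = 5/2 + sqrt(29)/2 or u = 5/2 - sqrt(29)/2.
x^2 = 5/2 + sqrt(29)/2 gives x = +/-sqrt(5/2 + sqrt(29)/2) ~= +/-2.2787.
x^2 = 5/2 - sqrt(29)/2 < 0 has no real solution.

x = -2.2787 or x = 2.2787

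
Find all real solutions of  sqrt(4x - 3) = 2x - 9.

x = 7

Square both sides: 4x - 3 = (2x - 9)^2.
Expand and rearrange: 4x^2 - 40x + 84 = 0.
Solving gives x = 7 or x = 3.
Check each candidate in the original equation:
  x = 7: sqrt(25) = 5, while 2x - 9 = 5 — valid.
  x = 3: sqrt(9) = 3, while 2x - 9 = -3 — extraneous.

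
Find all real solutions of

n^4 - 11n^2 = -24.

n = -2.8284 or n = -1.7321 or n = 1.7321 or n = 2.8284

Let u = n^2. The equation becomes u^2 - 11u + 24 = 0.
Factor: (u - 3)(u - 8) = 0, so u = 3 or u = 8.
n^2 = 3 gives n = +/-sqrt(3) ~= +/-1.7321.
n^2 = 8 gives n = +/-2*sqrt(2) ~= +/-2.8284.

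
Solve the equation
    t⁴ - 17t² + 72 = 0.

t = -3 or t = -2.8284 or t = 2.8284 or t = 3

Let u = t². The equation becomes u² - 17u + 72 = 0.
Factor: (u - 9)(u - 8) = 0, so u = 9 or u = 8.
t² = 9 gives t = ±3.
t² = 8 gives t = ±2·√(2) ≈ ±2.8284.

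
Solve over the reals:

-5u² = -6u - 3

Rearrange to standard form: -5u² + 6u + 3 = 0.
Discriminant: (6)² − 4·(-5)·3 = 96.
Quadratic formula: u = (-6 ± √96) / (-10).
So u = 3/5 - 2·√(6)/5 ≈ -0.3798 or u = 3/5 + 2·√(6)/5 ≈ 1.5798.

u = -0.3798 or u = 1.5798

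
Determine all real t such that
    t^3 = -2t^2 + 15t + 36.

Rearrange: t^3 + 2t^2 - 15t - 36 = 0.
Possible rational roots are divisors of -36. Testing t = 4 gives 0, so (t - 4) is a factor.
Divide: t^3 + 2t^2 - 15t - 36 = (t - 4)(t^2 + 6t + 9).
The quadratic has the repeated root t = -3.

t = -3 or t = 4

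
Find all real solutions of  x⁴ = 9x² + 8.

x = -3.1329 or x = 3.1329

Let u = x². The equation becomes u² - 9u - 8 = 0.
By the quadratic formula, u = 9/2 + √(113)/2 or u = 9/2 - √(113)/2.
x² = 9/2 + √(113)/2 gives x = ±√(9/2 + √(113)/2) ≈ ±3.1329.
x² = 9/2 - √(113)/2 < 0 has no real solution.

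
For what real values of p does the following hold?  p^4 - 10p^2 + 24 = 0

p = -2.4495 or p = -2 or p = 2 or p = 2.4495

Let u = p^2. The equation becomes u^2 - 10u + 24 = 0.
Factor: (u - 4)(u - 6) = 0, so u = 4 or u = 6.
p^2 = 4 gives p = +/-2.
p^2 = 6 gives p = +/-sqrt(6) ~= +/-2.4495.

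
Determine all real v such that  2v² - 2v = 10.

v = -1.7913 or v = 2.7913

Rearrange to standard form: 2v² - 2v - 10 = 0.
Discriminant: (-2)² − 4·2·(-10) = 84.
Quadratic formula: v = (2 ± √84) / 4.
So v = 1/2 + √(21)/2 ≈ 2.7913 or v = 1/2 - √(21)/2 ≈ -1.7913.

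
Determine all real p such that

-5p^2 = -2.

p = -0.6325 or p = 0.6325

Rearrange to standard form: -5p^2 + 2 = 0.
Discriminant: (0)^2 - 4*(-5)*2 = 40.
Quadratic formula: p = (0 +/- sqrt(40)) / (-10).
So p = -sqrt(10)/5 ~= -0.6325 or p = sqrt(10)/5 ~= 0.6325.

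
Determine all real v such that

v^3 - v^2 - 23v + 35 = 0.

v = -5 or v = 1.5858 or v = 4.4142

Possible rational roots are divisors of 35. Testing v = -5 gives 0, so (v + 5) is a factor.
Divide: v^3 - v^2 - 23v + 35 = (v + 5)(v^2 - 6v + 7).
Apply the quadratic formula to v^2 - 6v + 7 = 0: v = (6 +/- sqrt(8))/2, i.e. v ~= 4.4142 or v ~= 1.5858.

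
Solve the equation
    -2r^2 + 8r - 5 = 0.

Discriminant: (8)^2 - 4*(-2)*(-5) = 24.
Quadratic formula: r = (-8 +/- sqrt(24)) / (-4).
So r = 2 - sqrt(6)/2 ~= 0.7753 or r = sqrt(6)/2 + 2 ~= 3.2247.

r = 0.7753 or r = 3.2247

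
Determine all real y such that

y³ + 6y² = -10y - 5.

Rearrange: y³ + 6y² + 10y + 5 = 0.
Possible rational roots are divisors of 5. Testing y = -1 gives 0, so (y + 1) is a factor.
Divide: y³ + 6y² + 10y + 5 = (y + 1)(y² + 5y + 5).
Apply the quadratic formula to y² + 5y + 5 = 0: y = (-5 ± √5)/2, i.e. y ≈ -1.382 or y ≈ -3.618.

y = -3.618 or y = -1.382 or y = -1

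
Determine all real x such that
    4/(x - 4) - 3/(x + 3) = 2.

x = -4.2061 or x = 5.7061

Multiply both sides by (x - 4)(x + 3):
4(x + 3) - 3(x - 4) = 2(x - 4)(x + 3).
Expand and collect terms: 2x^2 - 3x - 48 = 0.
By the quadratic formula, x = (3 +/- sqrt(393)) / 4, so x ~= 5.7061 or x ~= -4.2061.
Neither value makes a denominator zero (x != 4, x != -3), so both are valid.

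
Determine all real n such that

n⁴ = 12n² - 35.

Let u = n². The equation becomes u² - 12u + 35 = 0.
Factor: (u - 5)(u - 7) = 0, so u = 5 or u = 7.
n² = 5 gives n = ±√(5) ≈ ±2.2361.
n² = 7 gives n = ±√(7) ≈ ±2.6458.

n = -2.6458 or n = -2.2361 or n = 2.2361 or n = 2.6458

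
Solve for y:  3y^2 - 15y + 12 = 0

y = 1 or y = 4

Factor: 3(y - 1)(y - 4) = 0.
So y = 1 or y = 4.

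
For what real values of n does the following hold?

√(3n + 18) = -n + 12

Square both sides: 3n + 18 = (-n + 12)².
Expand and rearrange: n² - 27n + 126 = 0.
Solving gives n = 21 or n = 6.
Check each candidate in the original equation:
  n = 21: √(81) = 9, while -n + 12 = -9 — extraneous.
  n = 6: √(36) = 6, while -n + 12 = 6 — valid.

n = 6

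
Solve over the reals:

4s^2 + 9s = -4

s = -1.6404 or s = -0.6096

Rearrange to standard form: 4s^2 + 9s + 4 = 0.
Discriminant: (9)^2 - 4*4*4 = 17.
Quadratic formula: s = (-9 +/- sqrt(17)) / 8.
So s = -9/8 + sqrt(17)/8 ~= -0.6096 or s = -9/8 - sqrt(17)/8 ~= -1.6404.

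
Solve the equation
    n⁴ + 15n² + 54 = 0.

Let u = n². The equation becomes u² + 15u + 54 = 0.
Factor: (u + 6)(u + 9) = 0, so u = -6 or u = -9.
n² = -6 < 0 has no real solution.
n² = -9 < 0 has no real solution.

No real solutions.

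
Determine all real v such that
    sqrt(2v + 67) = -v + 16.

v = 7

Square both sides: 2v + 67 = (-v + 16)^2.
Expand and rearrange: v^2 - 34v + 189 = 0.
Solving gives v = 27 or v = 7.
Check each candidate in the original equation:
  v = 27: sqrt(121) = 11, while -v + 16 = -11 — extraneous.
  v = 7: sqrt(81) = 9, while -v + 16 = 9 — valid.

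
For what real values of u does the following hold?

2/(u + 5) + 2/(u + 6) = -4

u = -6.7071 or u = -5.2929

Multiply both sides by (u + 5)(u + 6):
2(u + 6) + 2(u + 5) = -4(u + 5)(u + 6).
Expand and collect terms: -4u^2 - 48u - 142 = 0.
By the quadratic formula, u = (48 +/- sqrt(32)) / -8, so u ~= -6.7071 or u ~= -5.2929.
Neither value makes a denominator zero (u != -5, u != -6), so both are valid.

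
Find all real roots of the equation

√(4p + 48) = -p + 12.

p = 4

Square both sides: 4p + 48 = (-p + 12)².
Expand and rearrange: p² - 28p + 96 = 0.
Solving gives p = 24 or p = 4.
Check each candidate in the original equation:
  p = 24: √(144) = 12, while -p + 12 = -12 — extraneous.
  p = 4: √(64) = 8, while -p + 12 = 8 — valid.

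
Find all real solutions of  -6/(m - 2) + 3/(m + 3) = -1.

m = -4.5678 or m = 6.5678

Multiply both sides by (m - 2)(m + 3):
-6(m + 3) + 3(m - 2) = -(m - 2)(m + 3).
Expand and collect terms: -m^2 + 2m + 30 = 0.
By the quadratic formula, m = (-2 +/- sqrt(124)) / -2, so m ~= -4.5678 or m ~= 6.5678.
Neither value makes a denominator zero (m != 2, m != -3), so both are valid.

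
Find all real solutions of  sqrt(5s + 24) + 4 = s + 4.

Isolate the radical: sqrt(5s + 24) = s.
Square both sides: 5s + 24 = (s)^2.
Expand and rearrange: s^2 - 5s - 24 = 0.
Solving gives s = 8 or s = -3.
Check each candidate in the original equation:
  s = 8: sqrt(64) = 8, while s = 8 — valid.
  s = -3: sqrt(9) = 3, while s = -3 — extraneous.

s = 8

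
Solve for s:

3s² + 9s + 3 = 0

Discriminant: (9)² − 4·3·3 = 45.
Quadratic formula: s = (-9 ± √45) / 6.
So s = -3/2 + √(5)/2 ≈ -0.382 or s = -3/2 - √(5)/2 ≈ -2.618.

s = -2.618 or s = -0.382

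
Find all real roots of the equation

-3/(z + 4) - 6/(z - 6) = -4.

z = -3.3537 or z = 7.6037

Multiply both sides by (z + 4)(z - 6):
-3(z - 6) - 6(z + 4) = -4(z + 4)(z - 6).
Expand and collect terms: -4z² + 17z + 102 = 0.
By the quadratic formula, z = (-17 ± √1921) / -8, so z ≈ -3.3537 or z ≈ 7.6037.
Neither value makes a denominator zero (z ≠ -4, z ≠ 6), so both are valid.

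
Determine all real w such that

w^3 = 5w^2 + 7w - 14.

Rearrange: w^3 - 5w^2 - 7w + 14 = 0.
Possible rational roots are divisors of 14. Testing w = -2 gives 0, so (w + 2) is a factor.
Divide: w^3 - 5w^2 - 7w + 14 = (w + 2)(w^2 - 7w + 7).
Apply the quadratic formula to w^2 - 7w + 7 = 0: w = (7 +/- sqrt(21))/2, i.e. w ~= 5.7913 or w ~= 1.2087.

w = -2 or w = 1.2087 or w = 5.7913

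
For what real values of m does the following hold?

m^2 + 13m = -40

m = -8 or m = -5

Bring every term to one side: m^2 + 13m + 40 = 0.
Factor: (m + 5)(m + 8) = 0.
So m = -5 or m = -8.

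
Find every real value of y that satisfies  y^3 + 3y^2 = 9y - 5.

Rearrange: y^3 + 3y^2 - 9y + 5 = 0.
Possible rational roots are divisors of 5. Testing y = -5 gives 0, so (y + 5) is a factor.
Divide: y^3 + 3y^2 - 9y + 5 = (y + 5)(y^2 - 2y + 1).
The quadratic has the repeated root y = 1.

y = -5 or y = 1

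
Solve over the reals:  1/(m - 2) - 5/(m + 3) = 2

m = -5.3406 or m = 2.3406

Multiply both sides by (m - 2)(m + 3):
(m + 3) - 5(m - 2) = 2(m - 2)(m + 3).
Expand and collect terms: 2m² + 6m - 25 = 0.
By the quadratic formula, m = (-6 ± √236) / 4, so m ≈ 2.3406 or m ≈ -5.3406.
Neither value makes a denominator zero (m ≠ 2, m ≠ -3), so both are valid.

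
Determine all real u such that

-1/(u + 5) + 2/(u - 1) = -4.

u = -4.7261 or u = 0.4761

Multiply both sides by (u + 5)(u - 1):
-(u - 1) + 2(u + 5) = -4(u + 5)(u - 1).
Expand and collect terms: -4u² - 17u + 9 = 0.
By the quadratic formula, u = (17 ± √433) / -8, so u ≈ -4.7261 or u ≈ 0.4761.
Neither value makes a denominator zero (u ≠ -5, u ≠ 1), so both are valid.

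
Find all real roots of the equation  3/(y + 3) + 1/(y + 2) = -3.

Multiply both sides by (y + 3)(y + 2):
3(y + 2) + (y + 3) = -3(y + 3)(y + 2).
Expand and collect terms: -3y^2 - 19y - 27 = 0.
By the quadratic formula, y = (19 +/- sqrt(37)) / -6, so y ~= -4.1805 or y ~= -2.1529.
Neither value makes a denominator zero (y != -3, y != -2), so both are valid.

y = -4.1805 or y = -2.1529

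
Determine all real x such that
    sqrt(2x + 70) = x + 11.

Square both sides: 2x + 70 = (x + 11)^2.
Expand and rearrange: x^2 + 20x + 51 = 0.
Solving gives x = -3 or x = -17.
Check each candidate in the original equation:
  x = -3: sqrt(64) = 8, while x + 11 = 8 — valid.
  x = -17: sqrt(36) = 6, while x + 11 = -6 — extraneous.

x = -3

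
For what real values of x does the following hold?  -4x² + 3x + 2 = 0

Discriminant: (3)² − 4·(-4)·2 = 41.
Quadratic formula: x = (-3 ± √41) / (-8).
So x = 3/8 - √(41)/8 ≈ -0.4254 or x = 3/8 + √(41)/8 ≈ 1.1754.

x = -0.4254 or x = 1.1754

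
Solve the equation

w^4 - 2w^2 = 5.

Let u = w^2. The equation becomes u^2 - 2u - 5 = 0.
By the quadratic formula, u = 1 + sqrt(6) or u = 1 - sqrt(6).
w^2 = 1 + sqrt(6) gives w = +/-sqrt(1 + sqrt(6)) ~= +/-1.8573.
w^2 = 1 - sqrt(6) < 0 has no real solution.

w = -1.8573 or w = 1.8573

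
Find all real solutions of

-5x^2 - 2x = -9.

Rearrange to standard form: -5x^2 - 2x + 9 = 0.
Discriminant: (-2)^2 - 4*(-5)*9 = 184.
Quadratic formula: x = (2 +/- sqrt(184)) / (-10).
So x = -sqrt(46)/5 - 1/5 ~= -1.5565 or x = -1/5 + sqrt(46)/5 ~= 1.1565.

x = -1.5565 or x = 1.1565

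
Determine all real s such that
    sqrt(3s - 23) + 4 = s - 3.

s = 8 or s = 9

Isolate the radical: sqrt(3s - 23) = s - 7.
Square both sides: 3s - 23 = (s - 7)^2.
Expand and rearrange: s^2 - 17s + 72 = 0.
Solving gives s = 9 or s = 8.
Check each candidate in the original equation:
  s = 9: sqrt(4) = 2, while s - 7 = 2 — valid.
  s = 8: sqrt(1) = 1, while s - 7 = 1 — valid.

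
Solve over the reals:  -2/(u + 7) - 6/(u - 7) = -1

u = -5.6437 or u = 13.6437

Multiply both sides by (u + 7)(u - 7):
-2(u - 7) - 6(u + 7) = -(u + 7)(u - 7).
Expand and collect terms: -u² + 8u + 77 = 0.
By the quadratic formula, u = (-8 ± √372) / -2, so u ≈ -5.6437 or u ≈ 13.6437.
Neither value makes a denominator zero (u ≠ -7, u ≠ 7), so both are valid.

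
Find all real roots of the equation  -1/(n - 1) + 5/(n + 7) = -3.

n = -8.6108 or n = 1.2775

Multiply both sides by (n - 1)(n + 7):
-(n + 7) + 5(n - 1) = -3(n - 1)(n + 7).
Expand and collect terms: -3n² - 22n + 33 = 0.
By the quadratic formula, n = (22 ± √880) / -6, so n ≈ -8.6108 or n ≈ 1.2775.
Neither value makes a denominator zero (n ≠ 1, n ≠ -7), so both are valid.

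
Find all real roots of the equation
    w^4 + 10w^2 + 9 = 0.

Let u = w^2. The equation becomes u^2 + 10u + 9 = 0.
Factor: (u + 9)(u + 1) = 0, so u = -9 or u = -1.
w^2 = -9 < 0 has no real solution.
w^2 = -1 < 0 has no real solution.

No real solutions.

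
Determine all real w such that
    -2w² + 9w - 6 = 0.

w = 0.8139 or w = 3.6861

Discriminant: (9)² − 4·(-2)·(-6) = 33.
Quadratic formula: w = (-9 ± √33) / (-4).
So w = 9/4 - √(33)/4 ≈ 0.8139 or w = √(33)/4 + 9/4 ≈ 3.6861.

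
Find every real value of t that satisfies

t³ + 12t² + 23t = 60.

Rearrange: t³ + 12t² + 23t - 60 = 0.
Possible rational roots are divisors of -60. Testing t = -5 gives 0, so (t + 5) is a factor.
Divide: t³ + 12t² + 23t - 60 = (t + 5)(t² + 7t - 12).
Apply the quadratic formula to t² + 7t - 12 = 0: t = (-7 ± √97)/2, i.e. t ≈ 1.4244 or t ≈ -8.4244.

t = -8.4244 or t = -5 or t = 1.4244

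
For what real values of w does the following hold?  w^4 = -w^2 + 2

Let u = w^2. The equation becomes u^2 + u - 2 = 0.
Factor: (u + 2)(u - 1) = 0, so u = -2 or u = 1.
w^2 = -2 < 0 has no real solution.
w^2 = 1 gives w = +/-1.

w = -1 or w = 1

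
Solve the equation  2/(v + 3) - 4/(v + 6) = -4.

v = -4.5 or v = -4

Multiply both sides by (v + 3)(v + 6):
2(v + 6) - 4(v + 3) = -4(v + 3)(v + 6).
Expand and collect terms: -4v² - 34v - 72 = 0.
Factor or apply the quadratic formula: v = -4.5 or v = -4.
Neither value makes a denominator zero (v ≠ -3, v ≠ -6), so both are valid.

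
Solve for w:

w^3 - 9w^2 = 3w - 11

Rearrange: w^3 - 9w^2 - 3w + 11 = 0.
Possible rational roots are divisors of 11. Testing w = 1 gives 0, so (w - 1) is a factor.
Divide: w^3 - 9w^2 - 3w + 11 = (w - 1)(w^2 - 8w - 11).
Apply the quadratic formula to w^2 - 8w - 11 = 0: w = (8 +/- sqrt(108))/2, i.e. w ~= 9.1962 or w ~= -1.1962.

w = -1.1962 or w = 1 or w = 9.1962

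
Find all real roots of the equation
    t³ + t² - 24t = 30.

Rearrange: t³ + t² - 24t - 30 = 0.
Possible rational roots are divisors of -30. Testing t = 5 gives 0, so (t - 5) is a factor.
Divide: t³ + t² - 24t - 30 = (t - 5)(t² + 6t + 6).
Apply the quadratic formula to t² + 6t + 6 = 0: t = (-6 ± √12)/2, i.e. t ≈ -1.2679 or t ≈ -4.7321.

t = -4.7321 or t = -1.2679 or t = 5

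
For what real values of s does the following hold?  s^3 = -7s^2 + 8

s = -6.8284 or s = -1.1716 or s = 1

Rearrange: s^3 + 7s^2 - 8 = 0.
Possible rational roots are divisors of -8. Testing s = 1 gives 0, so (s - 1) is a factor.
Divide: s^3 + 7s^2 - 8 = (s - 1)(s^2 + 8s + 8).
Apply the quadratic formula to s^2 + 8s + 8 = 0: s = (-8 +/- sqrt(32))/2, i.e. s ~= -1.1716 or s ~= -6.8284.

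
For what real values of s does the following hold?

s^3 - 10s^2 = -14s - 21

s = -0.8875 or s = 3 or s = 7.8875

Rearrange: s^3 - 10s^2 + 14s + 21 = 0.
Possible rational roots are divisors of 21. Testing s = 3 gives 0, so (s - 3) is a factor.
Divide: s^3 - 10s^2 + 14s + 21 = (s - 3)(s^2 - 7s - 7).
Apply the quadratic formula to s^2 - 7s - 7 = 0: s = (7 +/- sqrt(77))/2, i.e. s ~= 7.8875 or s ~= -0.8875.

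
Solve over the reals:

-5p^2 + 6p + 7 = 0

p = -0.7266 or p = 1.9266

Discriminant: (6)^2 - 4*(-5)*7 = 176.
Quadratic formula: p = (-6 +/- sqrt(176)) / (-10).
So p = 3/5 - 2*sqrt(11)/5 ~= -0.7266 or p = 3/5 + 2*sqrt(11)/5 ~= 1.9266.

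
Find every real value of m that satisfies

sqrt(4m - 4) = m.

Square both sides: 4m - 4 = (m)^2.
Expand and rearrange: m^2 - 4m + 4 = 0.
This gives the repeated root m = 2.
Check in the original equation:
  m = 2: sqrt(4) = 2, while m = 2 — valid.

m = 2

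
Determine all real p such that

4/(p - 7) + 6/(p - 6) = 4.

p = 6.5 or p = 9

Multiply both sides by (p - 7)(p - 6):
4(p - 6) + 6(p - 7) = 4(p - 7)(p - 6).
Expand and collect terms: 4p² - 62p + 234 = 0.
Factor or apply the quadratic formula: p = 9 or p = 6.5.
Neither value makes a denominator zero (p ≠ 7, p ≠ 6), so both are valid.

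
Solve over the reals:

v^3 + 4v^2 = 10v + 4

Rearrange: v^3 + 4v^2 - 10v - 4 = 0.
Possible rational roots are divisors of -4. Testing v = 2 gives 0, so (v - 2) is a factor.
Divide: v^3 + 4v^2 - 10v - 4 = (v - 2)(v^2 + 6v + 2).
Apply the quadratic formula to v^2 + 6v + 2 = 0: v = (-6 +/- sqrt(28))/2, i.e. v ~= -0.3542 or v ~= -5.6458.

v = -5.6458 or v = -0.3542 or v = 2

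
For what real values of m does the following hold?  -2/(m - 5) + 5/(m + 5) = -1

m = -9.3899 or m = 6.3899

Multiply both sides by (m - 5)(m + 5):
-2(m + 5) + 5(m - 5) = -(m - 5)(m + 5).
Expand and collect terms: -m² - 3m + 60 = 0.
By the quadratic formula, m = (3 ± √249) / -2, so m ≈ -9.3899 or m ≈ 6.3899.
Neither value makes a denominator zero (m ≠ 5, m ≠ -5), so both are valid.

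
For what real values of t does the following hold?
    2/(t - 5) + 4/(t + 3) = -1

t = -7.7446 or t = 3.7446

Multiply both sides by (t - 5)(t + 3):
2(t + 3) + 4(t - 5) = -(t - 5)(t + 3).
Expand and collect terms: -t^2 - 4t + 29 = 0.
By the quadratic formula, t = (4 +/- sqrt(132)) / -2, so t ~= -7.7446 or t ~= 3.7446.
Neither value makes a denominator zero (t != 5, t != -3), so both are valid.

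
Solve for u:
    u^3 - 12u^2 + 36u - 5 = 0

Possible rational roots are divisors of -5. Testing u = 5 gives 0, so (u - 5) is a factor.
Divide: u^3 - 12u^2 + 36u - 5 = (u - 5)(u^2 - 7u + 1).
Apply the quadratic formula to u^2 - 7u + 1 = 0: u = (7 +/- sqrt(45))/2, i.e. u ~= 6.8541 or u ~= 0.1459.

u = 0.1459 or u = 5 or u = 6.8541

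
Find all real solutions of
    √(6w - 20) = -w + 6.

Square both sides: 6w - 20 = (-w + 6)².
Expand and rearrange: w² - 18w + 56 = 0.
Solving gives w = 14 or w = 4.
Check each candidate in the original equation:
  w = 14: √(64) = 8, while -w + 6 = -8 — extraneous.
  w = 4: √(4) = 2, while -w + 6 = 2 — valid.

w = 4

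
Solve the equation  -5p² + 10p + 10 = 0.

p = -0.7321 or p = 2.7321

Discriminant: (10)² − 4·(-5)·10 = 300.
Quadratic formula: p = (-10 ± √300) / (-10).
So p = 1 - √(3) ≈ -0.7321 or p = 1 + √(3) ≈ 2.7321.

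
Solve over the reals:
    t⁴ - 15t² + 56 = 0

t = -2.8284 or t = -2.6458 or t = 2.6458 or t = 2.8284

Let u = t². The equation becomes u² - 15u + 56 = 0.
Factor: (u - 7)(u - 8) = 0, so u = 7 or u = 8.
t² = 7 gives t = ±√(7) ≈ ±2.6458.
t² = 8 gives t = ±2·√(2) ≈ ±2.8284.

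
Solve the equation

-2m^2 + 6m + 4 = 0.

m = -0.5616 or m = 3.5616

Discriminant: (6)^2 - 4*(-2)*4 = 68.
Quadratic formula: m = (-6 +/- sqrt(68)) / (-4).
So m = 3/2 - sqrt(17)/2 ~= -0.5616 or m = 3/2 + sqrt(17)/2 ~= 3.5616.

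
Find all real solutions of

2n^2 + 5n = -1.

Rearrange to standard form: 2n^2 + 5n + 1 = 0.
Discriminant: (5)^2 - 4*2*1 = 17.
Quadratic formula: n = (-5 +/- sqrt(17)) / 4.
So n = -5/4 + sqrt(17)/4 ~= -0.2192 or n = -5/4 - sqrt(17)/4 ~= -2.2808.

n = -2.2808 or n = -0.2192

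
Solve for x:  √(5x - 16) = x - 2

Square both sides: 5x - 16 = (x - 2)².
Expand and rearrange: x² - 9x + 20 = 0.
Solving gives x = 5 or x = 4.
Check each candidate in the original equation:
  x = 5: √(9) = 3, while x - 2 = 3 — valid.
  x = 4: √(4) = 2, while x - 2 = 2 — valid.

x = 4 or x = 5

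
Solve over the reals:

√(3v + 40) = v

Square both sides: 3v + 40 = (v)².
Expand and rearrange: v² - 3v - 40 = 0.
Solving gives v = 8 or v = -5.
Check each candidate in the original equation:
  v = 8: √(64) = 8, while v = 8 — valid.
  v = -5: √(25) = 5, while v = -5 — extraneous.

v = 8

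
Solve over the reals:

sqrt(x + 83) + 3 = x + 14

x = -2

Isolate the radical: sqrt(x + 83) = x + 11.
Square both sides: x + 83 = (x + 11)^2.
Expand and rearrange: x^2 + 21x + 38 = 0.
Solving gives x = -2 or x = -19.
Check each candidate in the original equation:
  x = -2: sqrt(81) = 9, while x + 11 = 9 — valid.
  x = -19: sqrt(64) = 8, while x + 11 = -8 — extraneous.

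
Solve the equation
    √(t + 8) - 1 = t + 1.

Isolate the radical: √(t + 8) = t + 2.
Square both sides: t + 8 = (t + 2)².
Expand and rearrange: t² + 3t - 4 = 0.
Solving gives t = 1 or t = -4.
Check each candidate in the original equation:
  t = 1: √(9) = 3, while t + 2 = 3 — valid.
  t = -4: √(4) = 2, while t + 2 = -2 — extraneous.

t = 1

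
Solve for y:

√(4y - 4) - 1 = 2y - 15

Isolate the radical: √(4y - 4) = 2y - 14.
Square both sides: 4y - 4 = (2y - 14)².
Expand and rearrange: 4y² - 60y + 200 = 0.
Solving gives y = 10 or y = 5.
Check each candidate in the original equation:
  y = 10: √(36) = 6, while 2y - 14 = 6 — valid.
  y = 5: √(16) = 4, while 2y - 14 = -4 — extraneous.

y = 10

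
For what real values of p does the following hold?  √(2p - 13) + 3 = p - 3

Isolate the radical: √(2p - 13) = p - 6.
Square both sides: 2p - 13 = (p - 6)².
Expand and rearrange: p² - 14p + 49 = 0.
This gives the repeated root p = 7.
Check in the original equation:
  p = 7: √(1) = 1, while p - 6 = 1 — valid.

p = 7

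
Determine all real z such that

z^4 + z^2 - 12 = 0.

Let u = z^2. The equation becomes u^2 + u - 12 = 0.
Factor: (u - 3)(u + 4) = 0, so u = 3 or u = -4.
z^2 = 3 gives z = +/-sqrt(3) ~= +/-1.7321.
z^2 = -4 < 0 has no real solution.

z = -1.7321 or z = 1.7321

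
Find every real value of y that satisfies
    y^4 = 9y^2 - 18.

Let u = y^2. The equation becomes u^2 - 9u + 18 = 0.
Factor: (u - 6)(u - 3) = 0, so u = 6 or u = 3.
y^2 = 6 gives y = +/-sqrt(6) ~= +/-2.4495.
y^2 = 3 gives y = +/-sqrt(3) ~= +/-1.7321.

y = -2.4495 or y = -1.7321 or y = 1.7321 or y = 2.4495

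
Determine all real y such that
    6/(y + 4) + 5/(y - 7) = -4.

Multiply both sides by (y + 4)(y - 7):
6(y - 7) + 5(y + 4) = -4(y + 4)(y - 7).
Expand and collect terms: -4y² + y + 134 = 0.
By the quadratic formula, y = (-1 ± √2145) / -8, so y ≈ -5.6643 or y ≈ 5.9143.
Neither value makes a denominator zero (y ≠ -4, y ≠ 7), so both are valid.

y = -5.6643 or y = 5.9143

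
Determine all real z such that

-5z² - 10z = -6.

Rearrange to standard form: -5z² - 10z + 6 = 0.
Discriminant: (-10)² − 4·(-5)·6 = 220.
Quadratic formula: z = (10 ± √220) / (-10).
So z = -√(55)/5 - 1 ≈ -2.4832 or z = -1 + √(55)/5 ≈ 0.4832.

z = -2.4832 or z = 0.4832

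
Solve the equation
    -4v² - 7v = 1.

v = -1.5931 or v = -0.1569

Rearrange to standard form: -4v² - 7v - 1 = 0.
Discriminant: (-7)² − 4·(-4)·(-1) = 33.
Quadratic formula: v = (7 ± √33) / (-8).
So v = -7/8 - √(33)/8 ≈ -1.5931 or v = -7/8 + √(33)/8 ≈ -0.1569.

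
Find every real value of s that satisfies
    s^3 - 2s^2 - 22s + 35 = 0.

Possible rational roots are divisors of 35. Testing s = 5 gives 0, so (s - 5) is a factor.
Divide: s^3 - 2s^2 - 22s + 35 = (s - 5)(s^2 + 3s - 7).
Apply the quadratic formula to s^2 + 3s - 7 = 0: s = (-3 +/- sqrt(37))/2, i.e. s ~= 1.5414 or s ~= -4.5414.

s = -4.5414 or s = 1.5414 or s = 5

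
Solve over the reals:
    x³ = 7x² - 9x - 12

Rearrange: x³ - 7x² + 9x + 12 = 0.
Possible rational roots are divisors of 12. Testing x = 4 gives 0, so (x - 4) is a factor.
Divide: x³ - 7x² + 9x + 12 = (x - 4)(x² - 3x - 3).
Apply the quadratic formula to x² - 3x - 3 = 0: x = (3 ± √21)/2, i.e. x ≈ 3.7913 or x ≈ -0.7913.

x = -0.7913 or x = 3.7913 or x = 4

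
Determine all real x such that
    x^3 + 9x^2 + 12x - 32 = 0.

Possible rational roots are divisors of -32. Testing x = -4 gives 0, so (x + 4) is a factor.
Divide: x^3 + 9x^2 + 12x - 32 = (x + 4)(x^2 + 5x - 8).
Apply the quadratic formula to x^2 + 5x - 8 = 0: x = (-5 +/- sqrt(57))/2, i.e. x ~= 1.2749 or x ~= -6.2749.

x = -6.2749 or x = -4 or x = 1.2749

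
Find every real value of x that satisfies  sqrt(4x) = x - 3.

x = 9

Square both sides: 4x = (x - 3)^2.
Expand and rearrange: x^2 - 10x + 9 = 0.
Solving gives x = 9 or x = 1.
Check each candidate in the original equation:
  x = 9: sqrt(36) = 6, while x - 3 = 6 — valid.
  x = 1: sqrt(4) = 2, while x - 3 = -2 — extraneous.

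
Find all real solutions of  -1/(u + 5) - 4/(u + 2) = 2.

u = -6 or u = -3.5

Multiply both sides by (u + 5)(u + 2):
-(u + 2) - 4(u + 5) = 2(u + 5)(u + 2).
Expand and collect terms: 2u^2 + 19u + 42 = 0.
Factor or apply the quadratic formula: u = -3.5 or u = -6.
Neither value makes a denominator zero (u != -5, u != -2), so both are valid.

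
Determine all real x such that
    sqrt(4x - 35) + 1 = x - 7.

x = 9 or x = 11

Isolate the radical: sqrt(4x - 35) = x - 8.
Square both sides: 4x - 35 = (x - 8)^2.
Expand and rearrange: x^2 - 20x + 99 = 0.
Solving gives x = 11 or x = 9.
Check each candidate in the original equation:
  x = 11: sqrt(9) = 3, while x - 8 = 3 — valid.
  x = 9: sqrt(1) = 1, while x - 8 = 1 — valid.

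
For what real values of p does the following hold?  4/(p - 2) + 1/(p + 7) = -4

Multiply both sides by (p - 2)(p + 7):
4(p + 7) + (p - 2) = -4(p - 2)(p + 7).
Expand and collect terms: -4p² - 25p + 30 = 0.
By the quadratic formula, p = (25 ± √1105) / -8, so p ≈ -7.2802 or p ≈ 1.0302.
Neither value makes a denominator zero (p ≠ 2, p ≠ -7), so both are valid.

p = -7.2802 or p = 1.0302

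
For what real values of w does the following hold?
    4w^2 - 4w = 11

Rearrange to standard form: 4w^2 - 4w - 11 = 0.
Discriminant: (-4)^2 - 4*4*(-11) = 192.
Quadratic formula: w = (4 +/- sqrt(192)) / 8.
So w = 1/2 + sqrt(3) ~= 2.2321 or w = 1/2 - sqrt(3) ~= -1.2321.

w = -1.2321 or w = 2.2321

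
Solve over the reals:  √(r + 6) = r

r = 3

Square both sides: r + 6 = (r)².
Expand and rearrange: r² - r - 6 = 0.
Solving gives r = 3 or r = -2.
Check each candidate in the original equation:
  r = 3: √(9) = 3, while r = 3 — valid.
  r = -2: √(4) = 2, while r = -2 — extraneous.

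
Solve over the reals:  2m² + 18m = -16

m = -8 or m = -1

Bring every term to one side: 2m² + 18m + 16 = 0.
Factor: 2(m + 1)(m + 8) = 0.
So m = -1 or m = -8.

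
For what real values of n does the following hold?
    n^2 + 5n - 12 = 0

n = -6.772 or n = 1.772

Discriminant: (5)^2 - 4*1*(-12) = 73.
Quadratic formula: n = (-5 +/- sqrt(73)) / 2.
So n = -5/2 + sqrt(73)/2 ~= 1.772 or n = -sqrt(73)/2 - 5/2 ~= -6.772.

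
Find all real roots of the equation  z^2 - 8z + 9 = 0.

Discriminant: (-8)^2 - 4*1*9 = 28.
Quadratic formula: z = (8 +/- sqrt(28)) / 2.
So z = sqrt(7) + 4 ~= 6.6458 or z = 4 - sqrt(7) ~= 1.3542.

z = 1.3542 or z = 6.6458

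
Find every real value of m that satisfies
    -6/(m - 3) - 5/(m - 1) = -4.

Multiply both sides by (m - 3)(m - 1):
-6(m - 1) - 5(m - 3) = -4(m - 3)(m - 1).
Expand and collect terms: -4m² + 27m - 33 = 0.
By the quadratic formula, m = (-27 ± √201) / -8, so m ≈ 1.6028 or m ≈ 5.1472.
Neither value makes a denominator zero (m ≠ 3, m ≠ 1), so both are valid.

m = 1.6028 or m = 5.1472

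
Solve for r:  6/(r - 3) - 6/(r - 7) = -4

Multiply both sides by (r - 3)(r - 7):
6(r - 7) - 6(r - 3) = -4(r - 3)(r - 7).
Expand and collect terms: -4r^2 + 40r - 60 = 0.
By the quadratic formula, r = (-40 +/- sqrt(640)) / -8, so r ~= 1.8377 or r ~= 8.1623.
Neither value makes a denominator zero (r != 3, r != 7), so both are valid.

r = 1.8377 or r = 8.1623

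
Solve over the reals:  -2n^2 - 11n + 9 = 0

n = -6.2231 or n = 0.7231

Discriminant: (-11)^2 - 4*(-2)*9 = 193.
Quadratic formula: n = (11 +/- sqrt(193)) / (-4).
So n = -sqrt(193)/4 - 11/4 ~= -6.2231 or n = -11/4 + sqrt(193)/4 ~= 0.7231.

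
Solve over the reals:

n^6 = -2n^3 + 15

n = -1.71 or n = 1.4422

Let u = n^3. The equation becomes u^2 + 2u - 15 = 0.
Factor: (u - 3)(u + 5) = 0, so u = 3 or u = -5.
n^3 = 3 gives n = (3)^(1/3) ~= 1.4422.
n^3 = -5 gives n = -(5)^(1/3) ~= -1.71.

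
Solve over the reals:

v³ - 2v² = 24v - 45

Rearrange: v³ - 2v² - 24v + 45 = 0.
Possible rational roots are divisors of 45. Testing v = 5 gives 0, so (v - 5) is a factor.
Divide: v³ - 2v² - 24v + 45 = (v - 5)(v² + 3v - 9).
Apply the quadratic formula to v² + 3v - 9 = 0: v = (-3 ± √45)/2, i.e. v ≈ 1.8541 or v ≈ -4.8541.

v = -4.8541 or v = 1.8541 or v = 5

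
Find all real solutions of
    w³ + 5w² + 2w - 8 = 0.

Possible rational roots are divisors of -8. Testing w = -2 gives 0, so (w + 2) is a factor.
Divide: w³ + 5w² + 2w - 8 = (w + 2)(w² + 3w - 4).
Factor the quadratic: w = 1 or w = -4.

w = -4 or w = -2 or w = 1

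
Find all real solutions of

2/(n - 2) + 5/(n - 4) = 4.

n = 2.2889 or n = 5.4611

Multiply both sides by (n - 2)(n - 4):
2(n - 4) + 5(n - 2) = 4(n - 2)(n - 4).
Expand and collect terms: 4n^2 - 31n + 50 = 0.
By the quadratic formula, n = (31 +/- sqrt(161)) / 8, so n ~= 5.4611 or n ~= 2.2889.
Neither value makes a denominator zero (n != 2, n != 4), so both are valid.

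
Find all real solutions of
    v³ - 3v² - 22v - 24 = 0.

Possible rational roots are divisors of -24. Testing v = -2 gives 0, so (v + 2) is a factor.
Divide: v³ - 3v² - 22v - 24 = (v + 2)(v² - 5v - 12).
Apply the quadratic formula to v² - 5v - 12 = 0: v = (5 ± √73)/2, i.e. v ≈ 6.772 or v ≈ -1.772.

v = -2 or v = -1.772 or v = 6.772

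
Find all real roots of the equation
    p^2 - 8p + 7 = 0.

Factor: (p - 1)(p - 7) = 0.
So p = 1 or p = 7.

p = 1 or p = 7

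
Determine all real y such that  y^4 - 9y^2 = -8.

Let u = y^2. The equation becomes u^2 - 9u + 8 = 0.
Factor: (u - 1)(u - 8) = 0, so u = 1 or u = 8.
y^2 = 1 gives y = +/-1.
y^2 = 8 gives y = +/-2*sqrt(2) ~= +/-2.8284.

y = -2.8284 or y = -1 or y = 1 or y = 2.8284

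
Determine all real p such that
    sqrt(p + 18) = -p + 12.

p = 7

Square both sides: p + 18 = (-p + 12)^2.
Expand and rearrange: p^2 - 25p + 126 = 0.
Solving gives p = 18 or p = 7.
Check each candidate in the original equation:
  p = 18: sqrt(36) = 6, while -p + 12 = -6 — extraneous.
  p = 7: sqrt(25) = 5, while -p + 12 = 5 — valid.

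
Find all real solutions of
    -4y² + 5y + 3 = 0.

Discriminant: (5)² − 4·(-4)·3 = 73.
Quadratic formula: y = (-5 ± √73) / (-8).
So y = 5/8 - √(73)/8 ≈ -0.443 or y = 5/8 + √(73)/8 ≈ 1.693.

y = -0.443 or y = 1.693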